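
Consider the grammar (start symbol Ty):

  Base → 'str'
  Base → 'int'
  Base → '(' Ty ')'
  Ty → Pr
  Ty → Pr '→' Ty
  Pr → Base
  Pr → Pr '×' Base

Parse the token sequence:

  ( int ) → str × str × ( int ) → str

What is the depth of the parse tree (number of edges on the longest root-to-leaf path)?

7

[Ty [Pr [Base ( [Ty [Pr [Base int]]] )]] → [Ty [Pr [Pr [Pr [Base str]] × [Base str]] × [Base ( [Ty [Pr [Base int]]] )]] → [Ty [Pr [Base str]]]]]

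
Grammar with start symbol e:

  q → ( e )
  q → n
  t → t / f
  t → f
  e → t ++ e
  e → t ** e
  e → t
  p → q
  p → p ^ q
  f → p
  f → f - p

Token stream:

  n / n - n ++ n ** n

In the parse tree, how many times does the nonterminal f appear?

5

[e [t [t [f [p [q n]]]] / [f [f [p [q n]]] - [p [q n]]]] ++ [e [t [f [p [q n]]]] ** [e [t [f [p [q n]]]]]]]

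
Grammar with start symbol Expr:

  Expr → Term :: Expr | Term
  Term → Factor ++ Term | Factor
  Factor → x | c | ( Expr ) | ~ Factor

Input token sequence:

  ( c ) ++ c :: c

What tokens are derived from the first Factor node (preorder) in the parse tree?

( c )

[Expr [Term [Factor ( [Expr [Term [Factor c]]] )] ++ [Term [Factor c]]] :: [Expr [Term [Factor c]]]]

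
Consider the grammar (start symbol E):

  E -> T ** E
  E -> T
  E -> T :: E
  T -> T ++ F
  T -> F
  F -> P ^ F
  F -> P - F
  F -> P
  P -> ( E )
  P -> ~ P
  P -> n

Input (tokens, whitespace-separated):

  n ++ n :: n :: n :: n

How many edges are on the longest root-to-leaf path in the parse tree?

[E [T [T [F [P n]]] ++ [F [P n]]] :: [E [T [F [P n]]] :: [E [T [F [P n]]] :: [E [T [F [P n]]]]]]]

7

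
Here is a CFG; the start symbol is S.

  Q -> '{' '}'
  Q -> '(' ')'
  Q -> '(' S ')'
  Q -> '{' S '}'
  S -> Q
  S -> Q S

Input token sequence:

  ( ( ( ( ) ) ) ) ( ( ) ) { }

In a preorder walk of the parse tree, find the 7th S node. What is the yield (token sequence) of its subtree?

[S [Q ( [S [Q ( [S [Q ( [S [Q ( )]] )]] )]] )] [S [Q ( [S [Q ( )]] )] [S [Q { }]]]]

{ }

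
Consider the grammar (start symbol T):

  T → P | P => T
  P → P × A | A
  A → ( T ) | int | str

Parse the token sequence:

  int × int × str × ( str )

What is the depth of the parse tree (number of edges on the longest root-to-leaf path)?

6

[T [P [P [P [P [A int]] × [A int]] × [A str]] × [A ( [T [P [A str]]] )]]]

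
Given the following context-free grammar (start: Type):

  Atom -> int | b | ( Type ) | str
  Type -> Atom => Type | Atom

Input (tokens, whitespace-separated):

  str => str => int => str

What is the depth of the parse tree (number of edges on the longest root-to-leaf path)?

[Type [Atom str] => [Type [Atom str] => [Type [Atom int] => [Type [Atom str]]]]]

5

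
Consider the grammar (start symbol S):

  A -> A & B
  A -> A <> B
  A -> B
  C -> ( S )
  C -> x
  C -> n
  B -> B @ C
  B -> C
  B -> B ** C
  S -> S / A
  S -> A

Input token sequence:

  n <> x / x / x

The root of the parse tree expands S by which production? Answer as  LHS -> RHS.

S -> S / A

[S [S [S [A [A [B [C n]]] <> [B [C x]]]] / [A [B [C x]]]] / [A [B [C x]]]]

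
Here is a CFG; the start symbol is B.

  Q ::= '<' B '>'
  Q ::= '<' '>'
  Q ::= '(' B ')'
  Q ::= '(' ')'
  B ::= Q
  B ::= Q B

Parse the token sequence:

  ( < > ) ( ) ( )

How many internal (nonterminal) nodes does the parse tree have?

8

[B [Q ( [B [Q < >]] )] [B [Q ( )] [B [Q ( )]]]]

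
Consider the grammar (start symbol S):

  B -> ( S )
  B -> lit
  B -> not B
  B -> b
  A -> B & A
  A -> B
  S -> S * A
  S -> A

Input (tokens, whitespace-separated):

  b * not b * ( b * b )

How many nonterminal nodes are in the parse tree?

[S [S [S [A [B b]]] * [A [B not [B b]]]] * [A [B ( [S [S [A [B b]]] * [A [B b]]] )]]]

16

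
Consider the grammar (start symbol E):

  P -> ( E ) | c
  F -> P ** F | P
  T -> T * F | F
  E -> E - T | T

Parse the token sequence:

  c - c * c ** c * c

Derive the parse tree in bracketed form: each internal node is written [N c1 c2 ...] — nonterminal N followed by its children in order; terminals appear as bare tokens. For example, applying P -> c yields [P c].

E
E - T
T - T
F - T
P - T
c - T
c - T * F
c - T * F * F
c - F * F * F
c - P * F * F
c - c * F * F
c - c * P ** F * F
c - c * c ** F * F
c - c * c ** P * F
c - c * c ** c * F
c - c * c ** c * P
c - c * c ** c * c

[E [E [T [F [P c]]]] - [T [T [T [F [P c]]] * [F [P c] ** [F [P c]]]] * [F [P c]]]]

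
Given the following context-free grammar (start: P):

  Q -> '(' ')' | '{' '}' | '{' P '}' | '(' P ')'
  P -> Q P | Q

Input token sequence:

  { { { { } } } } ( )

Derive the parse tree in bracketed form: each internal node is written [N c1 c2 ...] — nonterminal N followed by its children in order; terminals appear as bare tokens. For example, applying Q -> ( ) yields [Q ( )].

[P [Q { [P [Q { [P [Q { [P [Q { }]] }]] }]] }] [P [Q ( )]]]

P
Q P
{ P } P
{ Q } P
{ { P } } P
{ { Q } } P
{ { { P } } } P
{ { { Q } } } P
{ { { { } } } } P
{ { { { } } } } Q
{ { { { } } } } ( )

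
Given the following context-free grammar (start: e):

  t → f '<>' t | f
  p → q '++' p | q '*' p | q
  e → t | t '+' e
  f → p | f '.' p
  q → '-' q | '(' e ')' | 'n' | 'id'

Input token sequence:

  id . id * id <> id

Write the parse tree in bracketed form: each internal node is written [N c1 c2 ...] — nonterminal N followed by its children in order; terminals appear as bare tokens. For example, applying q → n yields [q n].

[e [t [f [f [p [q id]]] . [p [q id] * [p [q id]]]] <> [t [f [p [q id]]]]]]

e
t
f <> t
f . p <> t
p . p <> t
q . p <> t
id . p <> t
id . q * p <> t
id . id * p <> t
id . id * q <> t
id . id * id <> t
id . id * id <> f
id . id * id <> p
id . id * id <> q
id . id * id <> id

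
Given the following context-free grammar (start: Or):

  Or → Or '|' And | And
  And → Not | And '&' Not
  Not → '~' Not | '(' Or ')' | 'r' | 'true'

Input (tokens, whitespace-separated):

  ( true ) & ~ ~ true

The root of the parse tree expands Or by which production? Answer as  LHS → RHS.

Or → And

[Or [And [And [Not ( [Or [And [Not true]]] )]] & [Not ~ [Not ~ [Not true]]]]]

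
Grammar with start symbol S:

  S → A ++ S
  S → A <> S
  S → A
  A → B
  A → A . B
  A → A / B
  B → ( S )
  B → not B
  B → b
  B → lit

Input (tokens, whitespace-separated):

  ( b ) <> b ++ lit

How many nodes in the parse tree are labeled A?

4

[S [A [B ( [S [A [B b]]] )]] <> [S [A [B b]] ++ [S [A [B lit]]]]]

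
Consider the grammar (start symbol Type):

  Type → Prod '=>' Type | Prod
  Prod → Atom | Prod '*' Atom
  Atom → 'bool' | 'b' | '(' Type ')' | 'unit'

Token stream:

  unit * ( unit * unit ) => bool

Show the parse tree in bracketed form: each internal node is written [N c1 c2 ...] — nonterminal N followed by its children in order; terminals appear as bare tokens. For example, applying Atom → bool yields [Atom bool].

[Type [Prod [Prod [Atom unit]] * [Atom ( [Type [Prod [Prod [Atom unit]] * [Atom unit]]] )]] => [Type [Prod [Atom bool]]]]

Type
Prod => Type
Prod * Atom => Type
Atom * Atom => Type
unit * Atom => Type
unit * ( Type ) => Type
unit * ( Prod ) => Type
unit * ( Prod * Atom ) => Type
unit * ( Atom * Atom ) => Type
unit * ( unit * Atom ) => Type
unit * ( unit * unit ) => Type
unit * ( unit * unit ) => Prod
unit * ( unit * unit ) => Atom
unit * ( unit * unit ) => bool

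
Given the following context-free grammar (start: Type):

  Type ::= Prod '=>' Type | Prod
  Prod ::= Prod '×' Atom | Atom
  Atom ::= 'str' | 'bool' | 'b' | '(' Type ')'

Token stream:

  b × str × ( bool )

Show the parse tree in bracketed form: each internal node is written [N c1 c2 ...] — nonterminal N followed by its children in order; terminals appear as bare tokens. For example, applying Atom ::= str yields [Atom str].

[Type [Prod [Prod [Prod [Atom b]] × [Atom str]] × [Atom ( [Type [Prod [Atom bool]]] )]]]

Type
Prod
Prod × Atom
Prod × Atom × Atom
Atom × Atom × Atom
b × Atom × Atom
b × str × Atom
b × str × ( Type )
b × str × ( Prod )
b × str × ( Atom )
b × str × ( bool )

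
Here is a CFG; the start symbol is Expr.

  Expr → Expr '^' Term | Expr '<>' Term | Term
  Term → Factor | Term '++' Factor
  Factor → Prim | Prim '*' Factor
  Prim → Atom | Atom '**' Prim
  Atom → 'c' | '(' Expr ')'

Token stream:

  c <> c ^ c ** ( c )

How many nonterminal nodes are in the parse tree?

22

[Expr [Expr [Expr [Term [Factor [Prim [Atom c]]]]] <> [Term [Factor [Prim [Atom c]]]]] ^ [Term [Factor [Prim [Atom c] ** [Prim [Atom ( [Expr [Term [Factor [Prim [Atom c]]]]] )]]]]]]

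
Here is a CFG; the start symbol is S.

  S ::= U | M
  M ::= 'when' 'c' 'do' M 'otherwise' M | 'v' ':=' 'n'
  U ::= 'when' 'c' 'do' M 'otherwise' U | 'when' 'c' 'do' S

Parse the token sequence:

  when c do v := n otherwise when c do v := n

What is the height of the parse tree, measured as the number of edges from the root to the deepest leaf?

5

[S [U when c do [M v := n] otherwise [U when c do [S [M v := n]]]]]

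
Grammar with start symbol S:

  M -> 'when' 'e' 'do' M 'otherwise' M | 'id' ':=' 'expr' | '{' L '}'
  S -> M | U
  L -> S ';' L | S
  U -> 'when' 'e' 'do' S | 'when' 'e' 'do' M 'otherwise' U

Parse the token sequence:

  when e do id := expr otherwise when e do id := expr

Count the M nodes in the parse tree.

2

[S [U when e do [M id := expr] otherwise [U when e do [S [M id := expr]]]]]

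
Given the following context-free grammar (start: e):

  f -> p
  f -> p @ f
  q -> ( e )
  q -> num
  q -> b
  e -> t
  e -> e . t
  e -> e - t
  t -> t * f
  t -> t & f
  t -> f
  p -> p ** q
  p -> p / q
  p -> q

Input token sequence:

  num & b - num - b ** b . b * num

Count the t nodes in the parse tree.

6

[e [e [e [e [t [t [f [p [q num]]]] & [f [p [q b]]]]] - [t [f [p [q num]]]]] - [t [f [p [p [q b]] ** [q b]]]]] . [t [t [f [p [q b]]]] * [f [p [q num]]]]]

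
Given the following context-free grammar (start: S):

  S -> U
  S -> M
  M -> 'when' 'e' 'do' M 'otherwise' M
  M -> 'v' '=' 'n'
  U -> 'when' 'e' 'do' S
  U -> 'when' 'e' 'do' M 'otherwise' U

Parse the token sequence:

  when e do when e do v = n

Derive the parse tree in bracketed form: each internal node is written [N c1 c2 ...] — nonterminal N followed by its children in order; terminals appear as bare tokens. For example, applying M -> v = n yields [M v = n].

S
U
when e do S
when e do U
when e do when e do S
when e do when e do M
when e do when e do v = n

[S [U when e do [S [U when e do [S [M v = n]]]]]]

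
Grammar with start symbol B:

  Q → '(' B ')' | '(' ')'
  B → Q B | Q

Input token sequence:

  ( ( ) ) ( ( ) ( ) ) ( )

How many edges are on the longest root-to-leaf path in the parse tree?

[B [Q ( [B [Q ( )]] )] [B [Q ( [B [Q ( )] [B [Q ( )]]] )] [B [Q ( )]]]]

6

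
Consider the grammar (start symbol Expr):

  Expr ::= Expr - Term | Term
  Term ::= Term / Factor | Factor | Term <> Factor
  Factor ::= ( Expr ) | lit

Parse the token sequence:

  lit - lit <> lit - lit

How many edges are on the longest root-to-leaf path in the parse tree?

5

[Expr [Expr [Expr [Term [Factor lit]]] - [Term [Term [Factor lit]] <> [Factor lit]]] - [Term [Factor lit]]]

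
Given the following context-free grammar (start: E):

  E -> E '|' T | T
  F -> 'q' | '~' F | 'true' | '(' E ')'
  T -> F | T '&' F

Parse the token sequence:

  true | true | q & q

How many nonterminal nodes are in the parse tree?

11

[E [E [E [T [F true]]] | [T [F true]]] | [T [T [F q]] & [F q]]]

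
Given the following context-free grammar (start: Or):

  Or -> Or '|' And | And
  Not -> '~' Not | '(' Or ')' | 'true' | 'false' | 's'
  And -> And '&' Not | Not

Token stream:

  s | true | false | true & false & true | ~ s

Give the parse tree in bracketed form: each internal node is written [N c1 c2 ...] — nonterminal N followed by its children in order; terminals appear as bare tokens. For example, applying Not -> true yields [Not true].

[Or [Or [Or [Or [Or [And [Not s]]] | [And [Not true]]] | [And [Not false]]] | [And [And [And [Not true]] & [Not false]] & [Not true]]] | [And [Not ~ [Not s]]]]

Or
Or | And
Or | And | And
Or | And | And | And
Or | And | And | And | And
And | And | And | And | And
Not | And | And | And | And
s | And | And | And | And
s | Not | And | And | And
s | true | And | And | And
s | true | Not | And | And
s | true | false | And | And
s | true | false | And & Not | And
s | true | false | And & Not & Not | And
s | true | false | Not & Not & Not | And
s | true | false | true & Not & Not | And
s | true | false | true & false & Not | And
s | true | false | true & false & true | And
s | true | false | true & false & true | Not
s | true | false | true & false & true | ~ Not
s | true | false | true & false & true | ~ s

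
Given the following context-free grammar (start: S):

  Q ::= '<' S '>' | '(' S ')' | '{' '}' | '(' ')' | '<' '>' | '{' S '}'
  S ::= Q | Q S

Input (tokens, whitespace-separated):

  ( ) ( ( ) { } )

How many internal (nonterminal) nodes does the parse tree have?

[S [Q ( )] [S [Q ( [S [Q ( )] [S [Q { }]]] )]]]

8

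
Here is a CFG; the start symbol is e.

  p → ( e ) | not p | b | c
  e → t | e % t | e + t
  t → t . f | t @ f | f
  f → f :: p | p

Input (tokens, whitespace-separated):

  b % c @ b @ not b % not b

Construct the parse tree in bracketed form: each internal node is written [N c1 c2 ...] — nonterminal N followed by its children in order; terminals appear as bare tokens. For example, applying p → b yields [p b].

[e [e [e [t [f [p b]]]] % [t [t [t [f [p c]]] @ [f [p b]]] @ [f [p not [p b]]]]] % [t [f [p not [p b]]]]]

e
e % t
e % t % t
t % t % t
f % t % t
p % t % t
b % t % t
b % t @ f % t
b % t @ f @ f % t
b % f @ f @ f % t
b % p @ f @ f % t
b % c @ f @ f % t
b % c @ p @ f % t
b % c @ b @ f % t
b % c @ b @ p % t
b % c @ b @ not p % t
b % c @ b @ not b % t
b % c @ b @ not b % f
b % c @ b @ not b % p
b % c @ b @ not b % not p
b % c @ b @ not b % not b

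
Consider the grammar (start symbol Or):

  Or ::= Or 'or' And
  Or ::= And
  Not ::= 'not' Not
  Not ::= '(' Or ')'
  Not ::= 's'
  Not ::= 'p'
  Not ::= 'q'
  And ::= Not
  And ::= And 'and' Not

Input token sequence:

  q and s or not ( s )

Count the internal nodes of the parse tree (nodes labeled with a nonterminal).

12

[Or [Or [And [And [Not q]] and [Not s]]] or [And [Not not [Not ( [Or [And [Not s]]] )]]]]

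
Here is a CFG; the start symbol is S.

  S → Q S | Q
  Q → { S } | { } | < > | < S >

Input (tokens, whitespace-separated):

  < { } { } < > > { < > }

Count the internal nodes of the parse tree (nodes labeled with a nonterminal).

[S [Q < [S [Q { }] [S [Q { }] [S [Q < >]]]] >] [S [Q { [S [Q < >]] }]]]

12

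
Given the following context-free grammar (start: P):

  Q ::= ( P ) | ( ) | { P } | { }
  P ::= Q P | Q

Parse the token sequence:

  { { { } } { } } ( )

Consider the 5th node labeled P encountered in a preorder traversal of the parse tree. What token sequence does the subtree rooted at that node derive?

[P [Q { [P [Q { [P [Q { }]] }] [P [Q { }]]] }] [P [Q ( )]]]

( )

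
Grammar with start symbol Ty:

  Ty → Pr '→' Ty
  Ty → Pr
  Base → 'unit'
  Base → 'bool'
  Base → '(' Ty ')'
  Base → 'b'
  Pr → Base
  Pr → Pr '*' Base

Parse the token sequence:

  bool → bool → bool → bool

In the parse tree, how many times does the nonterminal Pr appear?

4

[Ty [Pr [Base bool]] → [Ty [Pr [Base bool]] → [Ty [Pr [Base bool]] → [Ty [Pr [Base bool]]]]]]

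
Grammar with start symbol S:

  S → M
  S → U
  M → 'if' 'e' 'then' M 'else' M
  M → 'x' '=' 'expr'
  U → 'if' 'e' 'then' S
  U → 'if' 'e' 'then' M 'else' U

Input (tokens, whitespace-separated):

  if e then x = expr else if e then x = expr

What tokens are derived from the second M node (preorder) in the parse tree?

[S [U if e then [M x = expr] else [U if e then [S [M x = expr]]]]]

x = expr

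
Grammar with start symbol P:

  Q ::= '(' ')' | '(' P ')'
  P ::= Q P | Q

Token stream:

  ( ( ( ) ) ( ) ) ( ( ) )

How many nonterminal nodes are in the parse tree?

12

[P [Q ( [P [Q ( [P [Q ( )]] )] [P [Q ( )]]] )] [P [Q ( [P [Q ( )]] )]]]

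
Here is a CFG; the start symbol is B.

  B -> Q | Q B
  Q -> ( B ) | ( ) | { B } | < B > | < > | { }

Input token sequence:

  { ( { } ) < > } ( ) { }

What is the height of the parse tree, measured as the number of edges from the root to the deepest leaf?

6

[B [Q { [B [Q ( [B [Q { }]] )] [B [Q < >]]] }] [B [Q ( )] [B [Q { }]]]]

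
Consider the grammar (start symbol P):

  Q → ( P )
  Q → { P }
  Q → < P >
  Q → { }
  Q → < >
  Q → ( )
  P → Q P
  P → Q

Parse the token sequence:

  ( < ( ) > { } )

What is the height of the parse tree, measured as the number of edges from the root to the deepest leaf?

6

[P [Q ( [P [Q < [P [Q ( )]] >] [P [Q { }]]] )]]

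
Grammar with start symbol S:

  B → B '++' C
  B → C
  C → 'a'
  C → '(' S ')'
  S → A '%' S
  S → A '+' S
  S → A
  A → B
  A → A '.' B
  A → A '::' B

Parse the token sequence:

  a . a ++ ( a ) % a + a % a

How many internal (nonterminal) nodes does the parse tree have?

[S [A [A [B [C a]]] . [B [B [C a]] ++ [C ( [S [A [B [C a]]]] )]]] % [S [A [B [C a]]] + [S [A [B [C a]]] % [S [A [B [C a]]]]]]]

25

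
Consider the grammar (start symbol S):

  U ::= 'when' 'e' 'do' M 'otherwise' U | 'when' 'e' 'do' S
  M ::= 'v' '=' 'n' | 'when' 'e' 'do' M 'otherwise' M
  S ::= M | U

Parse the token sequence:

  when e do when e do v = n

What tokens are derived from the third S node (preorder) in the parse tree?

[S [U when e do [S [U when e do [S [M v = n]]]]]]

v = n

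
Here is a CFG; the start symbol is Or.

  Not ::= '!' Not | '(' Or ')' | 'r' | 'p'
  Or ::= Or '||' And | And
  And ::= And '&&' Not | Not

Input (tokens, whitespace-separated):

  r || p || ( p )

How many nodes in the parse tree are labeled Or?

[Or [Or [Or [And [Not r]]] || [And [Not p]]] || [And [Not ( [Or [And [Not p]]] )]]]

4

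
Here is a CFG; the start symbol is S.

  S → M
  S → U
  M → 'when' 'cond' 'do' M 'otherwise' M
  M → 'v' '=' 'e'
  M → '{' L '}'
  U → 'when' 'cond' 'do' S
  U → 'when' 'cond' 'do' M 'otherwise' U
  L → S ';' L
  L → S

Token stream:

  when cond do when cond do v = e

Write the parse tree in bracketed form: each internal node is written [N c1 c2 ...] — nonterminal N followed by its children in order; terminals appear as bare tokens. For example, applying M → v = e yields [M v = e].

S
U
when cond do S
when cond do U
when cond do when cond do S
when cond do when cond do M
when cond do when cond do v = e

[S [U when cond do [S [U when cond do [S [M v = e]]]]]]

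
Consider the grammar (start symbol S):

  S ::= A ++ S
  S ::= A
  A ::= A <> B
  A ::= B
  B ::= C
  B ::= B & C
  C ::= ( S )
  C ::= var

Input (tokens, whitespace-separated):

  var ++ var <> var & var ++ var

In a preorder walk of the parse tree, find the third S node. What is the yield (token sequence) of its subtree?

var

[S [A [B [C var]]] ++ [S [A [A [B [C var]]] <> [B [B [C var]] & [C var]]] ++ [S [A [B [C var]]]]]]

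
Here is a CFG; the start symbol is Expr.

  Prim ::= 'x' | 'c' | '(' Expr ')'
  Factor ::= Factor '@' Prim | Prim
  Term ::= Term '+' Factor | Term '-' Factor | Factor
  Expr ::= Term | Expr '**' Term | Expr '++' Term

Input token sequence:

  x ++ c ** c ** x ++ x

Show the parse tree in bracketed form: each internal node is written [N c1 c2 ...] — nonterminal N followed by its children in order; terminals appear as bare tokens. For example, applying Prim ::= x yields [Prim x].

Expr
Expr ++ Term
Expr ** Term ++ Term
Expr ** Term ** Term ++ Term
Expr ++ Term ** Term ** Term ++ Term
Term ++ Term ** Term ** Term ++ Term
Factor ++ Term ** Term ** Term ++ Term
Prim ++ Term ** Term ** Term ++ Term
x ++ Term ** Term ** Term ++ Term
x ++ Factor ** Term ** Term ++ Term
x ++ Prim ** Term ** Term ++ Term
x ++ c ** Term ** Term ++ Term
x ++ c ** Factor ** Term ++ Term
x ++ c ** Prim ** Term ++ Term
x ++ c ** c ** Term ++ Term
x ++ c ** c ** Factor ++ Term
x ++ c ** c ** Prim ++ Term
x ++ c ** c ** x ++ Term
x ++ c ** c ** x ++ Factor
x ++ c ** c ** x ++ Prim
x ++ c ** c ** x ++ x

[Expr [Expr [Expr [Expr [Expr [Term [Factor [Prim x]]]] ++ [Term [Factor [Prim c]]]] ** [Term [Factor [Prim c]]]] ** [Term [Factor [Prim x]]]] ++ [Term [Factor [Prim x]]]]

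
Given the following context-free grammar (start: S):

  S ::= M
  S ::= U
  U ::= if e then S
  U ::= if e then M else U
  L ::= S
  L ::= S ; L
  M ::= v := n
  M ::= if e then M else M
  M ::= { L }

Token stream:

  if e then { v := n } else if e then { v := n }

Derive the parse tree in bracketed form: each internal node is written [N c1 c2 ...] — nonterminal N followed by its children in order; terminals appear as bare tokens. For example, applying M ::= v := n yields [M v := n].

S
U
if e then M else U
if e then { L } else U
if e then { S } else U
if e then { M } else U
if e then { v := n } else U
if e then { v := n } else if e then S
if e then { v := n } else if e then M
if e then { v := n } else if e then { L }
if e then { v := n } else if e then { S }
if e then { v := n } else if e then { M }
if e then { v := n } else if e then { v := n }

[S [U if e then [M { [L [S [M v := n]]] }] else [U if e then [S [M { [L [S [M v := n]]] }]]]]]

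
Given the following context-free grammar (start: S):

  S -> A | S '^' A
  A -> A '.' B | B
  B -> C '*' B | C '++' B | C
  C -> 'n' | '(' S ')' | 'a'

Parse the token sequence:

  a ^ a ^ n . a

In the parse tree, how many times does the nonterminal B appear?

4

[S [S [S [A [B [C a]]]] ^ [A [B [C a]]]] ^ [A [A [B [C n]]] . [B [C a]]]]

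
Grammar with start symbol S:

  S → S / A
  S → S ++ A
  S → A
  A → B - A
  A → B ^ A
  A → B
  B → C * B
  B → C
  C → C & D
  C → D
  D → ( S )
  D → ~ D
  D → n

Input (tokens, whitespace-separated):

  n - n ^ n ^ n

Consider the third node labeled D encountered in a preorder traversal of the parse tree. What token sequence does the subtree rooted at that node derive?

n

[S [A [B [C [D n]]] - [A [B [C [D n]]] ^ [A [B [C [D n]]] ^ [A [B [C [D n]]]]]]]]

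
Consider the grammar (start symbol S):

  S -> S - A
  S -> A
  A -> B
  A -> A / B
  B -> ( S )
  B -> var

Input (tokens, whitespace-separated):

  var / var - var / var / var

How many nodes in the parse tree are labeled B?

5

[S [S [A [A [B var]] / [B var]]] - [A [A [A [B var]] / [B var]] / [B var]]]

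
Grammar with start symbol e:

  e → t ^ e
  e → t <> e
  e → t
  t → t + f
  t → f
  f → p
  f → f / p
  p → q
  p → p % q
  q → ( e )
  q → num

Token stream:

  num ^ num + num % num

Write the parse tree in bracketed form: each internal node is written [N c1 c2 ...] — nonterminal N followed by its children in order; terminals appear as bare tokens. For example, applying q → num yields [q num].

[e [t [f [p [q num]]]] ^ [e [t [t [f [p [q num]]]] + [f [p [p [q num]] % [q num]]]]]]

e
t ^ e
f ^ e
p ^ e
q ^ e
num ^ e
num ^ t
num ^ t + f
num ^ f + f
num ^ p + f
num ^ q + f
num ^ num + f
num ^ num + p
num ^ num + p % q
num ^ num + q % q
num ^ num + num % q
num ^ num + num % num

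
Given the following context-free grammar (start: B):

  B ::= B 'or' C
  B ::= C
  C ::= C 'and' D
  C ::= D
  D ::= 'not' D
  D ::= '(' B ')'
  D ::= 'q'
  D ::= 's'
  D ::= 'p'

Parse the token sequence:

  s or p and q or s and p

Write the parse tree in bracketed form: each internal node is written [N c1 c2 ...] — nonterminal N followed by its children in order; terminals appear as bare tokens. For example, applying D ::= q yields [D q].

[B [B [B [C [D s]]] or [C [C [D p]] and [D q]]] or [C [C [D s]] and [D p]]]

B
B or C
B or C or C
C or C or C
D or C or C
s or C or C
s or C and D or C
s or D and D or C
s or p and D or C
s or p and q or C
s or p and q or C and D
s or p and q or D and D
s or p and q or s and D
s or p and q or s and p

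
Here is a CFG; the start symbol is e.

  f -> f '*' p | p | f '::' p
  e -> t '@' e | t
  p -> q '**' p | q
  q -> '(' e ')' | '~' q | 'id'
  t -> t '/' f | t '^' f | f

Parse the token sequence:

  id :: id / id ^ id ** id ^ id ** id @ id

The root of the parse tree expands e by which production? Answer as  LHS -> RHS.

e -> t '@' e

[e [t [t [t [t [f [f [p [q id]]] :: [p [q id]]]] / [f [p [q id]]]] ^ [f [p [q id] ** [p [q id]]]]] ^ [f [p [q id] ** [p [q id]]]]] @ [e [t [f [p [q id]]]]]]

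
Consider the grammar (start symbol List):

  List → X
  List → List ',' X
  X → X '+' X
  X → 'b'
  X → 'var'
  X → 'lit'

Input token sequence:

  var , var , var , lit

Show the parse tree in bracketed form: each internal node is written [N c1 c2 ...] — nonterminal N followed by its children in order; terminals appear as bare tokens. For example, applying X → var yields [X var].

[List [List [List [List [X var]] , [X var]] , [X var]] , [X lit]]

List
List , X
List , X , X
List , X , X , X
X , X , X , X
var , X , X , X
var , var , X , X
var , var , var , X
var , var , var , lit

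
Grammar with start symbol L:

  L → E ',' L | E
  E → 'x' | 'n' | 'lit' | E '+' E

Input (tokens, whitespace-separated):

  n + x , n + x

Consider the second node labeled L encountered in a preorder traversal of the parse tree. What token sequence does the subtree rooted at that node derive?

n + x

[L [E [E n] + [E x]] , [L [E [E n] + [E x]]]]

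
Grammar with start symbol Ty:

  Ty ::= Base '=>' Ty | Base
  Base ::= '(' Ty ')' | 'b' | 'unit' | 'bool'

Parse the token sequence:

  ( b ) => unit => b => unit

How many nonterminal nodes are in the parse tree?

10

[Ty [Base ( [Ty [Base b]] )] => [Ty [Base unit] => [Ty [Base b] => [Ty [Base unit]]]]]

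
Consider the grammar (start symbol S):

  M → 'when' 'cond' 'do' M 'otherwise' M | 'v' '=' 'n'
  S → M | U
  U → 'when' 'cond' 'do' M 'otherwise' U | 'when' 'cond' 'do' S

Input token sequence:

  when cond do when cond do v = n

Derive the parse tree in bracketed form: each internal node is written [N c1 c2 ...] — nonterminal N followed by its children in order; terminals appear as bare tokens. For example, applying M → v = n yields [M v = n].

S
U
when cond do S
when cond do U
when cond do when cond do S
when cond do when cond do M
when cond do when cond do v = n

[S [U when cond do [S [U when cond do [S [M v = n]]]]]]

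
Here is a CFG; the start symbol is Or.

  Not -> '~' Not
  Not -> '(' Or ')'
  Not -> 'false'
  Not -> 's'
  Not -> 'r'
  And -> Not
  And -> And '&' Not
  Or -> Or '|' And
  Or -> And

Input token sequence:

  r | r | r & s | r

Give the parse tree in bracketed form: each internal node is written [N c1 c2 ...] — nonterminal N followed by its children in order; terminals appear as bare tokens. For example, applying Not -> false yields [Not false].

Or
Or | And
Or | And | And
Or | And | And | And
And | And | And | And
Not | And | And | And
r | And | And | And
r | Not | And | And
r | r | And | And
r | r | And & Not | And
r | r | Not & Not | And
r | r | r & Not | And
r | r | r & s | And
r | r | r & s | Not
r | r | r & s | r

[Or [Or [Or [Or [And [Not r]]] | [And [Not r]]] | [And [And [Not r]] & [Not s]]] | [And [Not r]]]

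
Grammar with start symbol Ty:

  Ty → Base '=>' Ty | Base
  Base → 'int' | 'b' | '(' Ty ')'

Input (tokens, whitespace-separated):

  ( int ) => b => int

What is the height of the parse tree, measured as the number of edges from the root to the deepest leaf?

4

[Ty [Base ( [Ty [Base int]] )] => [Ty [Base b] => [Ty [Base int]]]]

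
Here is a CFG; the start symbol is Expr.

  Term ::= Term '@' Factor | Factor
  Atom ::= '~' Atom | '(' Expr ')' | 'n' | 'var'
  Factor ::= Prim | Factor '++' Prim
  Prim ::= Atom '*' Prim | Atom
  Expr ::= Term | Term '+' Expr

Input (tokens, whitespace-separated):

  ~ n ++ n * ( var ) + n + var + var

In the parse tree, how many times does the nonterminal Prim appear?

7

[Expr [Term [Factor [Factor [Prim [Atom ~ [Atom n]]]] ++ [Prim [Atom n] * [Prim [Atom ( [Expr [Term [Factor [Prim [Atom var]]]]] )]]]]] + [Expr [Term [Factor [Prim [Atom n]]]] + [Expr [Term [Factor [Prim [Atom var]]]] + [Expr [Term [Factor [Prim [Atom var]]]]]]]]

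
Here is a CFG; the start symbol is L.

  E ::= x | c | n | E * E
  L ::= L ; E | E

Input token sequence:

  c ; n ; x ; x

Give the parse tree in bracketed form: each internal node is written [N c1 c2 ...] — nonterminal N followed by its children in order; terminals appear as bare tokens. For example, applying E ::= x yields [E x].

[L [L [L [L [E c]] ; [E n]] ; [E x]] ; [E x]]

L
L ; E
L ; E ; E
L ; E ; E ; E
E ; E ; E ; E
c ; E ; E ; E
c ; n ; E ; E
c ; n ; x ; E
c ; n ; x ; x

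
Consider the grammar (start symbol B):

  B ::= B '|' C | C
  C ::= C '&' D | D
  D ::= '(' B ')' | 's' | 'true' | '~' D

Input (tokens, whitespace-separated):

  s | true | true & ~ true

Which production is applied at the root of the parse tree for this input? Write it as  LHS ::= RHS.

B ::= B '|' C

[B [B [B [C [D s]]] | [C [D true]]] | [C [C [D true]] & [D ~ [D true]]]]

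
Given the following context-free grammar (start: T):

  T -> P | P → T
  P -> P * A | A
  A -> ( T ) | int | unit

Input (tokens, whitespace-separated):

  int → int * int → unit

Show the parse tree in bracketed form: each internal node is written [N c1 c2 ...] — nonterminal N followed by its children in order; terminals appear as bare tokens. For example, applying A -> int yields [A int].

T
P → T
A → T
int → T
int → P → T
int → P * A → T
int → A * A → T
int → int * A → T
int → int * int → T
int → int * int → P
int → int * int → A
int → int * int → unit

[T [P [A int]] → [T [P [P [A int]] * [A int]] → [T [P [A unit]]]]]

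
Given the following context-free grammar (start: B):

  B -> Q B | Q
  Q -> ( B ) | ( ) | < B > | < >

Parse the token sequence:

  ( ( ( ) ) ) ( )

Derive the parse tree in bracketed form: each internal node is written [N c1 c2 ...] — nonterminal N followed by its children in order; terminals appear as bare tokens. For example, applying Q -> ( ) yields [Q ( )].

B
Q B
( B ) B
( Q ) B
( ( B ) ) B
( ( Q ) ) B
( ( ( ) ) ) B
( ( ( ) ) ) Q
( ( ( ) ) ) ( )

[B [Q ( [B [Q ( [B [Q ( )]] )]] )] [B [Q ( )]]]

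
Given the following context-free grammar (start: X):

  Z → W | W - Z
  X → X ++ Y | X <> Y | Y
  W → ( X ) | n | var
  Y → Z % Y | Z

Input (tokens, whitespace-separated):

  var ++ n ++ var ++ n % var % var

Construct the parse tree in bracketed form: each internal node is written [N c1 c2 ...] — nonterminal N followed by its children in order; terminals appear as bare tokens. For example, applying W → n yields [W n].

X
X ++ Y
X ++ Y ++ Y
X ++ Y ++ Y ++ Y
Y ++ Y ++ Y ++ Y
Z ++ Y ++ Y ++ Y
W ++ Y ++ Y ++ Y
var ++ Y ++ Y ++ Y
var ++ Z ++ Y ++ Y
var ++ W ++ Y ++ Y
var ++ n ++ Y ++ Y
var ++ n ++ Z ++ Y
var ++ n ++ W ++ Y
var ++ n ++ var ++ Y
var ++ n ++ var ++ Z % Y
var ++ n ++ var ++ W % Y
var ++ n ++ var ++ n % Y
var ++ n ++ var ++ n % Z % Y
var ++ n ++ var ++ n % W % Y
var ++ n ++ var ++ n % var % Y
var ++ n ++ var ++ n % var % Z
var ++ n ++ var ++ n % var % W
var ++ n ++ var ++ n % var % var

[X [X [X [X [Y [Z [W var]]]] ++ [Y [Z [W n]]]] ++ [Y [Z [W var]]]] ++ [Y [Z [W n]] % [Y [Z [W var]] % [Y [Z [W var]]]]]]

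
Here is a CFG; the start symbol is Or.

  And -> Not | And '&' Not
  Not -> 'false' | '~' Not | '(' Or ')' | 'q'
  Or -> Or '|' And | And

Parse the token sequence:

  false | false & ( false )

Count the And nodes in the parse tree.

[Or [Or [And [Not false]]] | [And [And [Not false]] & [Not ( [Or [And [Not false]]] )]]]

4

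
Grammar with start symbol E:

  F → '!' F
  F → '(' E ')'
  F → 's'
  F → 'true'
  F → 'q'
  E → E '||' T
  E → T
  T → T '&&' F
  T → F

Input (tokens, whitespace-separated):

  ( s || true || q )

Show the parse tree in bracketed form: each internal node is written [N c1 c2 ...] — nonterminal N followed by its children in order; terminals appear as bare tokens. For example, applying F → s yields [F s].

[E [T [F ( [E [E [E [T [F s]]] || [T [F true]]] || [T [F q]]] )]]]

E
T
F
( E )
( E || T )
( E || T || T )
( T || T || T )
( F || T || T )
( s || T || T )
( s || F || T )
( s || true || T )
( s || true || F )
( s || true || q )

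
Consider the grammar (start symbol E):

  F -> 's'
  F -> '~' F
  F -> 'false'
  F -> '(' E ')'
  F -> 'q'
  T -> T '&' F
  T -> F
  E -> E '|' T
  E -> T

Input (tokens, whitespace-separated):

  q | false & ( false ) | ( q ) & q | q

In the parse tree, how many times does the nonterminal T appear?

8

[E [E [E [E [T [F q]]] | [T [T [F false]] & [F ( [E [T [F false]]] )]]] | [T [T [F ( [E [T [F q]]] )]] & [F q]]] | [T [F q]]]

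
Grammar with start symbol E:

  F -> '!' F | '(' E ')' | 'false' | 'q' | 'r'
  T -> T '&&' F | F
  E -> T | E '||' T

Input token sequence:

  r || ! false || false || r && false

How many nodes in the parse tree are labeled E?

[E [E [E [E [T [F r]]] || [T [F ! [F false]]]] || [T [F false]]] || [T [T [F r]] && [F false]]]

4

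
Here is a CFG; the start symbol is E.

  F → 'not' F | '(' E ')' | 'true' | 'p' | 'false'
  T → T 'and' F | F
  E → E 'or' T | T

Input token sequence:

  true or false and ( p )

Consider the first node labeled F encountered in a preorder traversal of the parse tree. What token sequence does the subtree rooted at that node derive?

true

[E [E [T [F true]]] or [T [T [F false]] and [F ( [E [T [F p]]] )]]]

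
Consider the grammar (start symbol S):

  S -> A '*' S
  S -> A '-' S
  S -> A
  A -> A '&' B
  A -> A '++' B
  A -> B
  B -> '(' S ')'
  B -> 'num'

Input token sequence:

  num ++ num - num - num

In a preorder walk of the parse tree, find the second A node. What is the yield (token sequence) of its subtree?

num

[S [A [A [B num]] ++ [B num]] - [S [A [B num]] - [S [A [B num]]]]]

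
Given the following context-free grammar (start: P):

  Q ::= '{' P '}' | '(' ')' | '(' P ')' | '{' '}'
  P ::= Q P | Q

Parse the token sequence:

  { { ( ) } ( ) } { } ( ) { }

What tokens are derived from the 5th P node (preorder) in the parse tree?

[P [Q { [P [Q { [P [Q ( )]] }] [P [Q ( )]]] }] [P [Q { }] [P [Q ( )] [P [Q { }]]]]]

{ } ( ) { }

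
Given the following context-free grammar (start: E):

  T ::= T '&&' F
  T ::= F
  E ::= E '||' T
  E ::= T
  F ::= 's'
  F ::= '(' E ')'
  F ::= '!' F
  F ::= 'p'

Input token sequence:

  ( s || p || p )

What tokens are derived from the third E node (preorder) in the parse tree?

[E [T [F ( [E [E [E [T [F s]]] || [T [F p]]] || [T [F p]]] )]]]

s || p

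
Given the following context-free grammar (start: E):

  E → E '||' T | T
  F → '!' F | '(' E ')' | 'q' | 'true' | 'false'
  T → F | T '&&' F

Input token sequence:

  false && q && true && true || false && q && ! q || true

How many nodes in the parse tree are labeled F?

[E [E [E [T [T [T [T [F false]] && [F q]] && [F true]] && [F true]]] || [T [T [T [F false]] && [F q]] && [F ! [F q]]]] || [T [F true]]]

9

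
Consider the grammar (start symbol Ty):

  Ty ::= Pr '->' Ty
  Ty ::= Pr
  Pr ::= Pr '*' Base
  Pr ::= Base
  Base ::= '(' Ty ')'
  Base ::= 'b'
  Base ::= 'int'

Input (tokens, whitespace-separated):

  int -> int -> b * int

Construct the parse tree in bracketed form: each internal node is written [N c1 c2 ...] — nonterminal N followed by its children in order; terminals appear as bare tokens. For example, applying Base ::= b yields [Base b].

Ty
Pr -> Ty
Base -> Ty
int -> Ty
int -> Pr -> Ty
int -> Base -> Ty
int -> int -> Ty
int -> int -> Pr
int -> int -> Pr * Base
int -> int -> Base * Base
int -> int -> b * Base
int -> int -> b * int

[Ty [Pr [Base int]] -> [Ty [Pr [Base int]] -> [Ty [Pr [Pr [Base b]] * [Base int]]]]]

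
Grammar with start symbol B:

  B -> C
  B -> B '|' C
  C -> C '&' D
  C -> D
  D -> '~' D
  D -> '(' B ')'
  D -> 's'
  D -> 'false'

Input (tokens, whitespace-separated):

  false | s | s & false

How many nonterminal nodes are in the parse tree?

[B [B [B [C [D false]]] | [C [D s]]] | [C [C [D s]] & [D false]]]

11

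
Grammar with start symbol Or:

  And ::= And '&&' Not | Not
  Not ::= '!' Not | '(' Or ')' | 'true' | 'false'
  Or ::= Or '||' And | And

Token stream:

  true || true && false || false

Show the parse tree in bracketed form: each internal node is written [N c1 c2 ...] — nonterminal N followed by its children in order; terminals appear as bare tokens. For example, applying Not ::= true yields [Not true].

Or
Or || And
Or || And || And
And || And || And
Not || And || And
true || And || And
true || And && Not || And
true || Not && Not || And
true || true && Not || And
true || true && false || And
true || true && false || Not
true || true && false || false

[Or [Or [Or [And [Not true]]] || [And [And [Not true]] && [Not false]]] || [And [Not false]]]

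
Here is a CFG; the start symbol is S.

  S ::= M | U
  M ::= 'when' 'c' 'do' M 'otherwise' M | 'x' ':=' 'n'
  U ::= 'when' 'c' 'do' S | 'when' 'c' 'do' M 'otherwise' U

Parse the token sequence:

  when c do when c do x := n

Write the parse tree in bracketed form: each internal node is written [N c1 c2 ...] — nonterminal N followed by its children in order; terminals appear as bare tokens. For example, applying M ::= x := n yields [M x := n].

S
U
when c do S
when c do U
when c do when c do S
when c do when c do M
when c do when c do x := n

[S [U when c do [S [U when c do [S [M x := n]]]]]]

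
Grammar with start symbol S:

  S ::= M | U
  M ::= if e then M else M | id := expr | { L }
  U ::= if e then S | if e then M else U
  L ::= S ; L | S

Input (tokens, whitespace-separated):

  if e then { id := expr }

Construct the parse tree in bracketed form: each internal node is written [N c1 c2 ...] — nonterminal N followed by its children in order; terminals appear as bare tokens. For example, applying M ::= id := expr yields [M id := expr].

[S [U if e then [S [M { [L [S [M id := expr]]] }]]]]

S
U
if e then S
if e then M
if e then { L }
if e then { S }
if e then { M }
if e then { id := expr }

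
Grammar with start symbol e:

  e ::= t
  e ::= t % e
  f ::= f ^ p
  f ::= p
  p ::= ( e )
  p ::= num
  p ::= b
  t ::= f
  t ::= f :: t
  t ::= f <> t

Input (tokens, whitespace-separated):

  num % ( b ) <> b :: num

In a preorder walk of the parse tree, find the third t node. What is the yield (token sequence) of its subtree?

[e [t [f [p num]]] % [e [t [f [p ( [e [t [f [p b]]]] )]] <> [t [f [p b]] :: [t [f [p num]]]]]]]

b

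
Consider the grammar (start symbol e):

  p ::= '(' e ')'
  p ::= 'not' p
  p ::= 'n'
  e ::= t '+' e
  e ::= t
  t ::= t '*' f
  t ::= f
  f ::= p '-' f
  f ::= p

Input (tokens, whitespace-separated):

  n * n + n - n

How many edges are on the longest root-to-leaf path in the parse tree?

6

[e [t [t [f [p n]]] * [f [p n]]] + [e [t [f [p n] - [f [p n]]]]]]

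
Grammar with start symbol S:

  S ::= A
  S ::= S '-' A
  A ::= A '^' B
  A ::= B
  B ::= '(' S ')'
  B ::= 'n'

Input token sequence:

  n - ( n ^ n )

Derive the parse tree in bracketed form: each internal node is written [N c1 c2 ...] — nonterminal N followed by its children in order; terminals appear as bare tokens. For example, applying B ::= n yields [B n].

[S [S [A [B n]]] - [A [B ( [S [A [A [B n]] ^ [B n]]] )]]]

S
S - A
A - A
B - A
n - A
n - B
n - ( S )
n - ( A )
n - ( A ^ B )
n - ( B ^ B )
n - ( n ^ B )
n - ( n ^ n )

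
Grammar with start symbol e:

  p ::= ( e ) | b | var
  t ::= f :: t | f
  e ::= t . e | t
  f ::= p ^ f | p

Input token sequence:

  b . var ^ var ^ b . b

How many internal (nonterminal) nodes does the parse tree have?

[e [t [f [p b]]] . [e [t [f [p var] ^ [f [p var] ^ [f [p b]]]]] . [e [t [f [p b]]]]]]

16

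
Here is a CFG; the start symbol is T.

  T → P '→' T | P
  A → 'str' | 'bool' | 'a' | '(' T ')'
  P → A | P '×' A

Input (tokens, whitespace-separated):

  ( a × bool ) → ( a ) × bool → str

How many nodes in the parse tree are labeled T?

5

[T [P [A ( [T [P [P [A a]] × [A bool]]] )]] → [T [P [P [A ( [T [P [A a]]] )]] × [A bool]] → [T [P [A str]]]]]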